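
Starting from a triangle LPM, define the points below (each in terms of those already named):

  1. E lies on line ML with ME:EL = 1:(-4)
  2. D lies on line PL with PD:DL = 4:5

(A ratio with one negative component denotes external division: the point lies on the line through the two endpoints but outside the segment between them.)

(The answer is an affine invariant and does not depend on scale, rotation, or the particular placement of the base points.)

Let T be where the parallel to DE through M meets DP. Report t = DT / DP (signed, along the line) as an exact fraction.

t = -5/16

Work in coordinates with L = (0, 0), P = (1, 0), M = (0, 1).
1. E lies on line ML with ME:EL = 1:(-4) ⇒ E = (0, 4/3)
2. D lies on line PL with PD:DL = 4:5 ⇒ D = (5/9, 0)
through M parallel to DE: direction (-5/9, 4/3); meets DP at T = (5/12, 0)
T = D + t·(P−D) with t = -5/16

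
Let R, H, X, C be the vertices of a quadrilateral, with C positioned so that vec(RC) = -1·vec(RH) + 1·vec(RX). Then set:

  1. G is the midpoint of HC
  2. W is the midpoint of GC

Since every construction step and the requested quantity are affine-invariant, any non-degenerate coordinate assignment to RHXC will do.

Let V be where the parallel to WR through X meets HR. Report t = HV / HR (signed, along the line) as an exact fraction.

Choose coordinates R = (0, 0), H = (1, 0), X = (0, 1), C = (-1, 1).
1. G is the midpoint of HC ⇒ G = (0, 1/2)
2. W is the midpoint of GC ⇒ W = (-1/2, 3/4)
through X parallel to WR: direction (1/2, -3/4); meets HR at V = (2/3, 0)
V = H + t·(R−H) with t = 1/3

t = 1/3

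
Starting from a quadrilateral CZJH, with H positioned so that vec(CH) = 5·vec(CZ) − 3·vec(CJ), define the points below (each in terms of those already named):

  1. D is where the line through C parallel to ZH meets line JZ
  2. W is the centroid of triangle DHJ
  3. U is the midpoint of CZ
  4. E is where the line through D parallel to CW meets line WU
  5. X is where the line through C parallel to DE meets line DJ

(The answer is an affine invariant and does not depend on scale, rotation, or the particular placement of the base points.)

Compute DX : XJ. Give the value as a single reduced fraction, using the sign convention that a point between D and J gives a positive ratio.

DX:XJ = 7/9

Work in coordinates with C = (0, 0), Z = (1, 0), J = (0, 1), H = (5, -3).
1. D is where the line through C parallel to ZH meets line JZ ⇒ D = (4, -3)
2. W is the centroid of triangle DHJ ⇒ W = (3, -5/3)
3. U is the midpoint of CZ ⇒ U = (1/2, 0)
4. E is where the line through D parallel to CW meets line WU ⇒ E = (10, -19/3)
5. X is where the line through C parallel to DE meets line DJ ⇒ X = (9/4, -5/4)
X = D + t·(J−D) with t = 7/16, so DX:XJ = t:(1−t) = 7/16:9/16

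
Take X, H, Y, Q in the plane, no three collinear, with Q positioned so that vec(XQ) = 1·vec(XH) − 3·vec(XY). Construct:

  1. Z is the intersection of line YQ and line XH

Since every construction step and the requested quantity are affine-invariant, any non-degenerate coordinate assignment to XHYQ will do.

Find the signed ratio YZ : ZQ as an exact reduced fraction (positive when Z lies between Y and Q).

YZ:ZQ = 1/3

Work in coordinates with X = (0, 0), H = (1, 0), Y = (0, 1), Q = (1, -3).
1. Z is the intersection of line YQ and line XH ⇒ Z = (1/4, 0)
Z = Y + t·(Q−Y) with t = 1/4, so YZ:ZQ = t:(1−t) = 1/4:3/4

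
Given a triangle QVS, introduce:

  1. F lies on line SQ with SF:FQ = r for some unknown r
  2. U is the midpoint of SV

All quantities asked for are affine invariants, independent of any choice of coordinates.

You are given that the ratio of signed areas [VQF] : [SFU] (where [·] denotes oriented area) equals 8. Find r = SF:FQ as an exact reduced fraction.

r = -1/4

Assign Q = (0, 0), V = (1, 0), S = (0, 1) — the answer is frame-independent, so this choice is without loss of generality.
1. With SF:FQ = r, write λ = r/(r+1) so F = S + λ·(Q−S); F is affine-linear in λ
2. U is the midpoint of SV ⇒ U = (1/2, 1/2)
Every point depending on F is an affine combination of F and λ-independent points, so each such coordinate is linear in λ; the λ² term in each signed area is a multiple of (Q−S)×(Q−S) = 0, so 2·[VQF] and 2·[SFU] are each linear in λ. Evaluating at λ=0 and λ=1:
  2·[VQF] = λ − 1,   2·[SFU] = 1/2·λ
So [VQF]:[SFU] = (λ − 1) / (1/2·λ). Setting this equal to 8:
  λ − 1 = 8·(1/2·λ)  ⇒  λ = -1/3
Then r = λ/(1−λ) = (-1/3)/(4/3) = -1/4. Check: with r = -1/4, F = (0, 4/3) and [VQF]:[SFU] = 8 as required.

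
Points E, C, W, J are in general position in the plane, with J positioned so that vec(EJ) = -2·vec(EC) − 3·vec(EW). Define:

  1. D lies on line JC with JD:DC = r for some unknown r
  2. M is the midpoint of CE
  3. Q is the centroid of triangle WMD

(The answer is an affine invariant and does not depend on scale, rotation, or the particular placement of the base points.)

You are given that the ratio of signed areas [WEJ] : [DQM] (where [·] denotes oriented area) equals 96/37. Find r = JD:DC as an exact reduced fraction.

r = 3/5

Set E = (0, 0), C = (1, 0), W = (0, 1), J = (-2, -3); any affine frame gives the same invariant.
1. With JD:DC = r, write λ = r/(r+1) so D = J + λ·(C−J); D is affine-linear in λ
2. M is the midpoint of CE ⇒ M = (1/2, 0)
3. Q is the centroid of triangle WMD ⇒ Q is an affine combination of earlier points and hence also affine-linear in λ
Every point depending on D is an affine combination of D and λ-independent points, so each such coordinate is linear in λ; the λ² term in each signed area is a multiple of (C−J)×(C−J) = 0, so 2·[WEJ] and 2·[DQM] are each linear in λ. Evaluating at λ=0 and λ=1:
  2·[WEJ] = -2,   2·[DQM] = 3/2·λ − 4/3
So [WEJ]:[DQM] = (-2) / (3/2·λ − 4/3). Setting this equal to 96/37:
  -2 = 96/37·(3/2·λ − 4/3)  ⇒  λ = 3/8
Then r = λ/(1−λ) = (3/8)/(5/8) = 3/5. Check: with r = 3/5, D = (-7/8, -15/8) and [WEJ]:[DQM] = 96/37 as required.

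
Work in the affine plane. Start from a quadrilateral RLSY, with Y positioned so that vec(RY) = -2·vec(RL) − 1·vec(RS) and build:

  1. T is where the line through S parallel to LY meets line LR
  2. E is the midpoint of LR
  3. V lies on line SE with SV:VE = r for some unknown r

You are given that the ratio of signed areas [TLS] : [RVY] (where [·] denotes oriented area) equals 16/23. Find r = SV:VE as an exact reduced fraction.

r = -3/5

Set R = (0, 0), L = (1, 0), S = (0, 1), Y = (-2, -1); any affine frame gives the same invariant.
1. T is where the line through S parallel to LY meets line LR ⇒ T = (-3, 0)
2. E is the midpoint of LR ⇒ E = (1/2, 0)
3. With SV:VE = r, write λ = r/(r+1) so V = S + λ·(E−S); V is affine-linear in λ
Every point depending on V is an affine combination of V and λ-independent points, so each such coordinate is linear in λ; the λ² term in each signed area is a multiple of (E−S)×(E−S) = 0, so 2·[TLS] and 2·[RVY] are each linear in λ. Evaluating at λ=0 and λ=1:
  2·[TLS] = 4,   2·[RVY] = -5/2·λ + 2
So [TLS]:[RVY] = (4) / (-5/2·λ + 2). Setting this equal to 16/23:
  4 = 16/23·(-5/2·λ + 2)  ⇒  λ = -3/2
Then r = λ/(1−λ) = (-3/2)/(5/2) = -3/5. Check: with r = -3/5, V = (-3/4, 5/2) and [TLS]:[RVY] = 16/23 as required.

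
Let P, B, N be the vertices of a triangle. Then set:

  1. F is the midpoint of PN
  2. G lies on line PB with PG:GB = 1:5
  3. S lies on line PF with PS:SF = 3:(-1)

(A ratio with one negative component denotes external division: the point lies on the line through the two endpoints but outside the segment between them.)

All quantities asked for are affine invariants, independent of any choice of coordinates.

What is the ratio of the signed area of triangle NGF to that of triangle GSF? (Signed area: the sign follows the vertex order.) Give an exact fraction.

Assign P = (0, 0), B = (1, 0), N = (0, 1) — the answer is frame-independent, so this choice is without loss of generality.
1. F is the midpoint of PN ⇒ F = (0, 1/2)
2. G lies on line PB with PG:GB = 1:5 ⇒ G = (1/6, 0)
3. S lies on line PF with PS:SF = 3:(-1) ⇒ S = (0, 3/4)
2·[NGF] = -1/12, 2·[GSF] = 1/24
[NGF]:[GSF] = -1/12:1/24 = -2

[NGF]:[GSF] = -2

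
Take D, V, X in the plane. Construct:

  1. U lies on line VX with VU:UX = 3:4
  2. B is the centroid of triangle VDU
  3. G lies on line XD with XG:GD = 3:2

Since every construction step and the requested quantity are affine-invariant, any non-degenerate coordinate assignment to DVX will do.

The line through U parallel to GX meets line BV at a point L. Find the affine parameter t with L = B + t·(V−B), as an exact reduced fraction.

Assign D = (0, 0), V = (1, 0), X = (0, 1) — the answer is frame-independent, so this choice is without loss of generality.
1. U lies on line VX with VU:UX = 3:4 ⇒ U = (4/7, 3/7)
2. B is the centroid of triangle VDU ⇒ B = (11/21, 1/7)
3. G lies on line XD with XG:GD = 3:2 ⇒ G = (0, 2/5)
through U parallel to GX: direction (0, 3/5); meets BV at L = (4/7, 9/70)
L = B + t·(V−B) with t = 1/10

t = 1/10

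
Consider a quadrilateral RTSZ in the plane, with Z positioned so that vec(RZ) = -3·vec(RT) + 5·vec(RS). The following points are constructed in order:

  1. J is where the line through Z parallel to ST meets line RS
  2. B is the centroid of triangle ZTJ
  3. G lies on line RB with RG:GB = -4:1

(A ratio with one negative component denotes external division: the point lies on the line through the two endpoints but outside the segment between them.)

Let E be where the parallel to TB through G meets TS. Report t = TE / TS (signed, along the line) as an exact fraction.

Work in coordinates with R = (0, 0), T = (1, 0), S = (0, 1), Z = (-3, 5).
1. J is where the line through Z parallel to ST meets line RS ⇒ J = (0, 2)
2. B is the centroid of triangle ZTJ ⇒ B = (-2/3, 7/3)
3. G lies on line RB with RG:GB = -4:1 ⇒ G = (-8/9, 28/9)
through G parallel to TB: direction (-5/3, 7/3); meets TS at E = (13/6, -7/6)
E = T + t·(S−T) with t = -7/6

t = -7/6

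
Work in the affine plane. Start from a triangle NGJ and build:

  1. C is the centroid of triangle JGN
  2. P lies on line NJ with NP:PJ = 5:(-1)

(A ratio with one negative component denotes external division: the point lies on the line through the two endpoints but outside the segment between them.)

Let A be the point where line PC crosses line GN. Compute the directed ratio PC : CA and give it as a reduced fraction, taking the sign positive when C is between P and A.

Set N = (0, 0), G = (1, 0), J = (0, 1); any affine frame gives the same invariant.
1. C is the centroid of triangle JGN ⇒ C = (1/3, 1/3)
2. P lies on line NJ with NP:PJ = 5:(-1) ⇒ P = (0, 5/4)
line PC meets GN at A = (5/11, 0)
C = P + t·(A−P) with t = 11/15, so PC:CA = 11/15:4/15

PC:CA = 11/4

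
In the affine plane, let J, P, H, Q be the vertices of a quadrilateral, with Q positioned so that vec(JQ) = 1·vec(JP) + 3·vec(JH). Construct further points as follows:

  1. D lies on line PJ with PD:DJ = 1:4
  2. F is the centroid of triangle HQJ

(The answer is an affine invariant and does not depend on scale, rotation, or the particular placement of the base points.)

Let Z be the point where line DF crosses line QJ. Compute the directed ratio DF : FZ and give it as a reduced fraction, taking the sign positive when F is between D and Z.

Work in coordinates with J = (0, 0), P = (1, 0), H = (0, 1), Q = (1, 3).
1. D lies on line PJ with PD:DJ = 1:4 ⇒ D = (4/5, 0)
2. F is the centroid of triangle HQJ ⇒ F = (1/3, 4/3)
line DF meets QJ at Z = (16/41, 48/41)
F = D + t·(Z−D) with t = 41/36, so DF:FZ = 41/36:-5/36

DF:FZ = -41/5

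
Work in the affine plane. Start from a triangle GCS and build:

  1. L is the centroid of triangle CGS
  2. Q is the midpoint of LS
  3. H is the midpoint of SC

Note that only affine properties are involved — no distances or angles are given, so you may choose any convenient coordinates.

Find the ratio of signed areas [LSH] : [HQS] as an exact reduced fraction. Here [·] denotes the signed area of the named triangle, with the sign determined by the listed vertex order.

[LSH]:[HQS] = 2

Assign G = (0, 0), C = (1, 0), S = (0, 1) — the answer is frame-independent, so this choice is without loss of generality.
1. L is the centroid of triangle CGS ⇒ L = (1/3, 1/3)
2. Q is the midpoint of LS ⇒ Q = (1/6, 2/3)
3. H is the midpoint of SC ⇒ H = (1/2, 1/2)
2·[LSH] = -1/6, 2·[HQS] = -1/12
[LSH]:[HQS] = -1/6:-1/12 = 2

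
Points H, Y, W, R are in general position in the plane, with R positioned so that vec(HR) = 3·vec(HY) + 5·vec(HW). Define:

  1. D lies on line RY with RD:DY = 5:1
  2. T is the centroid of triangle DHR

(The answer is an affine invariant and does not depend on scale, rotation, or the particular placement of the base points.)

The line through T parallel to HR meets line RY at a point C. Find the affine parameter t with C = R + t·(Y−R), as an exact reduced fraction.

Assign H = (0, 0), Y = (1, 0), W = (0, 1), R = (3, 5) — the answer is frame-independent, so this choice is without loss of generality.
1. D lies on line RY with RD:DY = 5:1 ⇒ D = (4/3, 5/6)
2. T is the centroid of triangle DHR ⇒ T = (13/9, 35/18)
through T parallel to HR: direction (3, 5); meets RY at C = (22/9, 65/18)
C = R + t·(Y−R) with t = 5/18

t = 5/18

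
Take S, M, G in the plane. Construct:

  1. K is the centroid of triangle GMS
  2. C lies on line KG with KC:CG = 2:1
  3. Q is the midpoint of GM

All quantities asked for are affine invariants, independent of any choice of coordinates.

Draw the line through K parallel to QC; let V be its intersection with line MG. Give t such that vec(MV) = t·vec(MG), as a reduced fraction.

Set S = (0, 0), M = (1, 0), G = (0, 1); any affine frame gives the same invariant.
1. K is the centroid of triangle GMS ⇒ K = (1/3, 1/3)
2. C lies on line KG with KC:CG = 2:1 ⇒ C = (1/9, 7/9)
3. Q is the midpoint of GM ⇒ Q = (1/2, 1/2)
through K parallel to QC: direction (-7/18, 5/18); meets MG at V = (3/2, -1/2)
V = M + t·(G−M) with t = -1/2

t = -1/2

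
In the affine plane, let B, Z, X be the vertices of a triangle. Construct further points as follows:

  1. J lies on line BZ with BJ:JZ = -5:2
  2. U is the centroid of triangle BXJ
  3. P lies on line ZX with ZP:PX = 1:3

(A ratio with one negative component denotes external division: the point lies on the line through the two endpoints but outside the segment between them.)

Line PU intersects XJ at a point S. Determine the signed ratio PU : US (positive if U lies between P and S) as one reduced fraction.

Assign B = (0, 0), Z = (1, 0), X = (0, 1) — the answer is frame-independent, so this choice is without loss of generality.
1. J lies on line BZ with BJ:JZ = -5:2 ⇒ J = (5/3, 0)
2. U is the centroid of triangle BXJ ⇒ U = (5/9, 1/3)
3. P lies on line ZX with ZP:PX = 1:3 ⇒ P = (3/4, 1/4)
line PU meets XJ at S = (5/2, -1/2)
U = P + t·(S−P) with t = -1/9, so PU:US = -1/9:10/9

PU:US = -1/10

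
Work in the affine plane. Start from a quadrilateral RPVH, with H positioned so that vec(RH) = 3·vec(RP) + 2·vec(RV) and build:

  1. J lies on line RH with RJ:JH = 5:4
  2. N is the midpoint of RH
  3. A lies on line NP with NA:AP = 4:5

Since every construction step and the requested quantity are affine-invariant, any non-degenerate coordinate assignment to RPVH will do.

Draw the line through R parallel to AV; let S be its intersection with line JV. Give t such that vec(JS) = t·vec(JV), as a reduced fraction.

Assign R = (0, 0), P = (1, 0), V = (0, 1), H = (3, 2) — the answer is frame-independent, so this choice is without loss of generality.
1. J lies on line RH with RJ:JH = 5:4 ⇒ J = (5/3, 10/9)
2. N is the midpoint of RH ⇒ N = (3/2, 1)
3. A lies on line NP with NA:AP = 4:5 ⇒ A = (23/18, 5/9)
through R parallel to AV: direction (-23/18, 4/9); meets JV at S = (-345/143, 120/143)
S = J + t·(V−J) with t = 350/143

t = 350/143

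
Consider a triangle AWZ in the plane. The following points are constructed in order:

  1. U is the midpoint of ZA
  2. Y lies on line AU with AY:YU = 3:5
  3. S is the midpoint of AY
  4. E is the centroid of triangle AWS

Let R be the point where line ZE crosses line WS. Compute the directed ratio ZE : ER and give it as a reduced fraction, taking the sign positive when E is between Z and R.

ZE:ER = -30

Set A = (0, 0), W = (1, 0), Z = (0, 1); any affine frame gives the same invariant.
1. U is the midpoint of ZA ⇒ U = (0, 1/2)
2. Y lies on line AU with AY:YU = 3:5 ⇒ Y = (0, 3/16)
3. S is the midpoint of AY ⇒ S = (0, 3/32)
4. E is the centroid of triangle AWS ⇒ E = (1/3, 1/32)
line ZE meets WS at R = (29/90, 61/960)
E = Z + t·(R−Z) with t = 30/29, so ZE:ER = 30/29:-1/29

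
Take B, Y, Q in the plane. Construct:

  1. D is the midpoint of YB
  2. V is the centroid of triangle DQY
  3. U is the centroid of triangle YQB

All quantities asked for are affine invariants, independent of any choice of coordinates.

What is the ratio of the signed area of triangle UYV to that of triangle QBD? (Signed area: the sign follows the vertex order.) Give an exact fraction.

[UYV]:[QBD] = 1/9

Set B = (0, 0), Y = (1, 0), Q = (0, 1); any affine frame gives the same invariant.
1. D is the midpoint of YB ⇒ D = (1/2, 0)
2. V is the centroid of triangle DQY ⇒ V = (1/2, 1/3)
3. U is the centroid of triangle YQB ⇒ U = (1/3, 1/3)
2·[UYV] = 1/18, 2·[QBD] = 1/2
[UYV]:[QBD] = 1/18:1/2 = 1/9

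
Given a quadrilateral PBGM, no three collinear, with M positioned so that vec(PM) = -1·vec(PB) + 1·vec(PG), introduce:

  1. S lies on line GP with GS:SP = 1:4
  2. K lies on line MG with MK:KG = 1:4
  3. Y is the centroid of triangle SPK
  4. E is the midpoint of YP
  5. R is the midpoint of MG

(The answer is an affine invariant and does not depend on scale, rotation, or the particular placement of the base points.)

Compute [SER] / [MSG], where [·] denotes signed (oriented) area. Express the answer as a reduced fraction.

[SER]:[MSG] = -83/60

Set P = (0, 0), B = (1, 0), G = (0, 1), M = (-1, 1); any affine frame gives the same invariant.
1. S lies on line GP with GS:SP = 1:4 ⇒ S = (0, 4/5)
2. K lies on line MG with MK:KG = 1:4 ⇒ K = (-4/5, 1)
3. Y is the centroid of triangle SPK ⇒ Y = (-4/15, 3/5)
4. E is the midpoint of YP ⇒ E = (-2/15, 3/10)
5. R is the midpoint of MG ⇒ R = (-1/2, 1)
2·[SER] = -83/300, 2·[MSG] = 1/5
[SER]:[MSG] = -83/300:1/5 = -83/60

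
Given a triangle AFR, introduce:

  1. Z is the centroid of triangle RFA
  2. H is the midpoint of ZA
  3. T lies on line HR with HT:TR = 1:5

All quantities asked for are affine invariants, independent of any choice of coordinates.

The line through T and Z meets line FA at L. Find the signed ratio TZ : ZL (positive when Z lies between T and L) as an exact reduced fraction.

TZ:ZL = -1/12

Work in coordinates with A = (0, 0), F = (1, 0), R = (0, 1).
1. Z is the centroid of triangle RFA ⇒ Z = (1/3, 1/3)
2. H is the midpoint of ZA ⇒ H = (1/6, 1/6)
3. T lies on line HR with HT:TR = 1:5 ⇒ T = (5/36, 11/36)
line TZ meets FA at L = (-2, 0)
Z = T + t·(L−T) with t = -1/11, so TZ:ZL = -1/11:12/11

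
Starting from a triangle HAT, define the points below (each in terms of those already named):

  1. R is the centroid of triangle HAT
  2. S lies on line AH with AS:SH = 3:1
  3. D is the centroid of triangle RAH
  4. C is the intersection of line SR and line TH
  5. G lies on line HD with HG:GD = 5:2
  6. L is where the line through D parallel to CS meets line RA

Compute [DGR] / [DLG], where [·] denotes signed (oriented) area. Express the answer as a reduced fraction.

Assign H = (0, 0), A = (1, 0), T = (0, 1) — the answer is frame-independent, so this choice is without loss of generality.
1. R is the centroid of triangle HAT ⇒ R = (1/3, 1/3)
2. S lies on line AH with AS:SH = 3:1 ⇒ S = (1/4, 0)
3. D is the centroid of triangle RAH ⇒ D = (4/9, 1/9)
4. C is the intersection of line SR and line TH ⇒ C = (0, -1)
5. G lies on line HD with HG:GD = 5:2 ⇒ G = (20/63, 5/63)
6. L is where the line through D parallel to CS meets line RA ⇒ L = (13/27, 7/27)
2·[DGR] = -2/63, 2·[DLG] = 10/567
[DGR]:[DLG] = -2/63:10/567 = -9/5

[DGR]:[DLG] = -9/5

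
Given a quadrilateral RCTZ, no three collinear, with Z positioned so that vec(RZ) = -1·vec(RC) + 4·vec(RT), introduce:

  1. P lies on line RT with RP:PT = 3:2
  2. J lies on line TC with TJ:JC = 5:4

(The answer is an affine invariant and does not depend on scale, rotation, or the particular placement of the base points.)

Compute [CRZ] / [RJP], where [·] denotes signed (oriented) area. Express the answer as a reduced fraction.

Set R = (0, 0), C = (1, 0), T = (0, 1), Z = (-1, 4); any affine frame gives the same invariant.
1. P lies on line RT with RP:PT = 3:2 ⇒ P = (0, 3/5)
2. J lies on line TC with TJ:JC = 5:4 ⇒ J = (5/9, 4/9)
2·[CRZ] = -4, 2·[RJP] = 1/3
[CRZ]:[RJP] = -4:1/3 = -12

[CRZ]:[RJP] = -12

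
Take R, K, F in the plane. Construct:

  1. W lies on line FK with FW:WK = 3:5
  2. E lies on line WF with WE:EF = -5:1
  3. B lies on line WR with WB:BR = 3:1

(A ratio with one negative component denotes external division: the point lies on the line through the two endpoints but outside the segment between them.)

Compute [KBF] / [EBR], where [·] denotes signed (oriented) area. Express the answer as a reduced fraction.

Set R = (0, 0), K = (1, 0), F = (0, 1); any affine frame gives the same invariant.
1. W lies on line FK with FW:WK = 3:5 ⇒ W = (3/8, 5/8)
2. E lies on line WF with WE:EF = -5:1 ⇒ E = (-3/32, 35/32)
3. B lies on line WR with WB:BR = 3:1 ⇒ B = (3/32, 5/32)
2·[KBF] = -3/4, 2·[EBR] = -15/128
[KBF]:[EBR] = -3/4:-15/128 = 32/5

[KBF]:[EBR] = 32/5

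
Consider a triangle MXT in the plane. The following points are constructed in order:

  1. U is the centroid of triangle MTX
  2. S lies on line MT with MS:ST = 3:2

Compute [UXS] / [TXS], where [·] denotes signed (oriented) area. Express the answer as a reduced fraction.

Choose coordinates M = (0, 0), X = (1, 0), T = (0, 1).
1. U is the centroid of triangle MTX ⇒ U = (1/3, 1/3)
2. S lies on line MT with MS:ST = 3:2 ⇒ S = (0, 3/5)
2·[UXS] = 1/15, 2·[TXS] = -2/5
[UXS]:[TXS] = 1/15:-2/5 = -1/6

[UXS]:[TXS] = -1/6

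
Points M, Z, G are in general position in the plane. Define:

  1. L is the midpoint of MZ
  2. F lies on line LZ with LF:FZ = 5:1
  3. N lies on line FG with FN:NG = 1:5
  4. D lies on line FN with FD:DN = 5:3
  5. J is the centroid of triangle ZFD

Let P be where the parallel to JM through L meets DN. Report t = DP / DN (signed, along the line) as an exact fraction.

t = -145/102

Choose coordinates M = (0, 0), Z = (1, 0), G = (0, 1).
1. L is the midpoint of MZ ⇒ L = (1/2, 0)
2. F lies on line LZ with LF:FZ = 5:1 ⇒ F = (11/12, 0)
3. N lies on line FG with FN:NG = 1:5 ⇒ N = (55/72, 1/6)
4. D lies on line FN with FD:DN = 5:3 ⇒ D = (473/576, 5/48)
5. J is the centroid of triangle ZFD ⇒ J = (1577/1728, 5/144)
through L parallel to JM: direction (-1577/1728, -5/144); meets DN at P = (17677/19584, 25/1632)
P = D + t·(N−D) with t = -145/102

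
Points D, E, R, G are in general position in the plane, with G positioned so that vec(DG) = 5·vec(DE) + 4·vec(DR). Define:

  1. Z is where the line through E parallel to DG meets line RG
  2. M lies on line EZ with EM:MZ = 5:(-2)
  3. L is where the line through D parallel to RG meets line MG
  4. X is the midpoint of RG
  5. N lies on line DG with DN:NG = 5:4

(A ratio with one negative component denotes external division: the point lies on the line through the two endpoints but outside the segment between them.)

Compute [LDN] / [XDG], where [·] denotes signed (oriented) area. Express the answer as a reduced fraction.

Assign D = (0, 0), E = (1, 0), R = (0, 1), G = (5, 4) — the answer is frame-independent, so this choice is without loss of generality.
1. Z is where the line through E parallel to DG meets line RG ⇒ Z = (9, 32/5)
2. M lies on line EZ with EM:MZ = 5:(-2) ⇒ M = (43/3, 32/3)
3. L is where the line through D parallel to RG meets line MG ⇒ L = (-15/4, -9/4)
4. X is the midpoint of RG ⇒ X = (5/2, 5/2)
5. N lies on line DG with DN:NG = 5:4 ⇒ N = (25/9, 20/9)
2·[LDN] = 25/12, 2·[XDG] = 5/2
[LDN]:[XDG] = 25/12:5/2 = 5/6

[LDN]:[XDG] = 5/6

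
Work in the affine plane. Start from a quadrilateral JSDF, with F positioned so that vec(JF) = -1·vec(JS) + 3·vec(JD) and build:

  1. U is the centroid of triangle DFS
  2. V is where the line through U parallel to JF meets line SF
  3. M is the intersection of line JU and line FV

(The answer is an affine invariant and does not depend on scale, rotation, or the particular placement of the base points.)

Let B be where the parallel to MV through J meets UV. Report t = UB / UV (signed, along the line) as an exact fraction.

t = -8

Set J = (0, 0), S = (1, 0), D = (0, 1), F = (-1, 3); any affine frame gives the same invariant.
1. U is the centroid of triangle DFS ⇒ U = (0, 4/3)
2. V is where the line through U parallel to JF meets line SF ⇒ V = (-1/9, 5/3)
3. M is the intersection of line JU and line FV ⇒ M = (0, 3/2)
through J parallel to MV: direction (-1/9, 1/6); meets UV at B = (8/9, -4/3)
B = U + t·(V−U) with t = -8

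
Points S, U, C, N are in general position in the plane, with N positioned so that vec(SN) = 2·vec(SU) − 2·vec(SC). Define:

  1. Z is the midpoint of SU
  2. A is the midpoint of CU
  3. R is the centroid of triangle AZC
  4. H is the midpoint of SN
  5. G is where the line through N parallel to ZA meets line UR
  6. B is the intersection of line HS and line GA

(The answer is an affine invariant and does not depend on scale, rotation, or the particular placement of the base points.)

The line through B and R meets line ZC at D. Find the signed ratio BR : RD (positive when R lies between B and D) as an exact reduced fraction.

BR:RD = -40

Work in coordinates with S = (0, 0), U = (1, 0), C = (0, 1), N = (2, -2).
1. Z is the midpoint of SU ⇒ Z = (1/2, 0)
2. A is the midpoint of CU ⇒ A = (1/2, 1/2)
3. R is the centroid of triangle AZC ⇒ R = (1/3, 1/2)
4. H is the midpoint of SN ⇒ H = (1, -1)
5. G is where the line through N parallel to ZA meets line UR ⇒ G = (2, -3/4)
6. B is the intersection of line HS and line GA ⇒ B = (-11/2, 11/2)
line BR meets ZC at D = (3/16, 5/8)
R = B + t·(D−B) with t = 40/39, so BR:RD = 40/39:-1/39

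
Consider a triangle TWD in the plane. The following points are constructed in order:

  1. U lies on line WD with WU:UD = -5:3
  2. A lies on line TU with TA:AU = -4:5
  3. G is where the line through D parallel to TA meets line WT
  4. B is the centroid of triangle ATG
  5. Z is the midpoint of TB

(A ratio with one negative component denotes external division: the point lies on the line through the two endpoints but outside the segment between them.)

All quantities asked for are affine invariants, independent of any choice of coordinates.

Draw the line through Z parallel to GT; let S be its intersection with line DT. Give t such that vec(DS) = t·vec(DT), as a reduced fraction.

t = 8/3

Choose coordinates T = (0, 0), W = (1, 0), D = (0, 1).
1. U lies on line WD with WU:UD = -5:3 ⇒ U = (-3/2, 5/2)
2. A lies on line TU with TA:AU = -4:5 ⇒ A = (6, -10)
3. G is where the line through D parallel to TA meets line WT ⇒ G = (3/5, 0)
4. B is the centroid of triangle ATG ⇒ B = (11/5, -10/3)
5. Z is the midpoint of TB ⇒ Z = (11/10, -5/3)
through Z parallel to GT: direction (-3/5, 0); meets DT at S = (0, -5/3)
S = D + t·(T−D) with t = 8/3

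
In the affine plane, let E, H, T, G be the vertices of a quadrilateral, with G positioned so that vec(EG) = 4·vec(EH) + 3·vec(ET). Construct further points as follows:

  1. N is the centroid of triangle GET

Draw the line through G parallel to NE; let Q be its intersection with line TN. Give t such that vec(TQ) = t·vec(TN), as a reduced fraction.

t = 2

Set E = (0, 0), H = (1, 0), T = (0, 1), G = (4, 3); any affine frame gives the same invariant.
1. N is the centroid of triangle GET ⇒ N = (4/3, 4/3)
through G parallel to NE: direction (-4/3, -4/3); meets TN at Q = (8/3, 5/3)
Q = T + t·(N−T) with t = 2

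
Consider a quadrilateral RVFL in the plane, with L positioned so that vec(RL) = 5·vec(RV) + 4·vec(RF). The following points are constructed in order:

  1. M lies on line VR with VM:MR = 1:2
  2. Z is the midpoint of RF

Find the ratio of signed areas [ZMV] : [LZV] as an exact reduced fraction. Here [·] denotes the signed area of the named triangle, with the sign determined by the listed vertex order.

Work in coordinates with R = (0, 0), V = (1, 0), F = (0, 1), L = (5, 4).
1. M lies on line VR with VM:MR = 1:2 ⇒ M = (2/3, 0)
2. Z is the midpoint of RF ⇒ Z = (0, 1/2)
2·[ZMV] = 1/6, 2·[LZV] = 6
[ZMV]:[LZV] = 1/6:6 = 1/36

[ZMV]:[LZV] = 1/36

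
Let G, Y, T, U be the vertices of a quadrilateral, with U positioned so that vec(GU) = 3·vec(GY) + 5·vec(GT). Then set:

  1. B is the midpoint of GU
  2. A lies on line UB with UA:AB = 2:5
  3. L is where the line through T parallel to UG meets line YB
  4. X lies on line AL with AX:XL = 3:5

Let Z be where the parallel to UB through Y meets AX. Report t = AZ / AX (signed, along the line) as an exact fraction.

t = -40/9

Assign G = (0, 0), Y = (1, 0), T = (0, 1), U = (3, 5) — the answer is frame-independent, so this choice is without loss of generality.
1. B is the midpoint of GU ⇒ B = (3/2, 5/2)
2. A lies on line UB with UA:AB = 2:5 ⇒ A = (18/7, 30/7)
3. L is where the line through T parallel to UG meets line YB ⇒ L = (9/5, 4)
4. X lies on line AL with AX:XL = 3:5 ⇒ X = (639/280, 117/28)
through Y parallel to UB: direction (-3/2, -5/2); meets AX at Z = (27/7, 100/21)
Z = A + t·(X−A) with t = -40/9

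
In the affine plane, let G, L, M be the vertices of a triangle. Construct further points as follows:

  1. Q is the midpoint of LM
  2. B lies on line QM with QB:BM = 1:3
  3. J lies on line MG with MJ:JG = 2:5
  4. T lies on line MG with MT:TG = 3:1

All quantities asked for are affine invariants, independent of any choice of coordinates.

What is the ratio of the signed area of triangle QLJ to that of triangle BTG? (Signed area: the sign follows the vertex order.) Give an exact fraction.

[QLJ]:[BTG] = -32/21

Work in coordinates with G = (0, 0), L = (1, 0), M = (0, 1).
1. Q is the midpoint of LM ⇒ Q = (1/2, 1/2)
2. B lies on line QM with QB:BM = 1:3 ⇒ B = (3/8, 5/8)
3. J lies on line MG with MJ:JG = 2:5 ⇒ J = (0, 5/7)
4. T lies on line MG with MT:TG = 3:1 ⇒ T = (0, 1/4)
2·[QLJ] = -1/7, 2·[BTG] = 3/32
[QLJ]:[BTG] = -1/7:3/32 = -32/21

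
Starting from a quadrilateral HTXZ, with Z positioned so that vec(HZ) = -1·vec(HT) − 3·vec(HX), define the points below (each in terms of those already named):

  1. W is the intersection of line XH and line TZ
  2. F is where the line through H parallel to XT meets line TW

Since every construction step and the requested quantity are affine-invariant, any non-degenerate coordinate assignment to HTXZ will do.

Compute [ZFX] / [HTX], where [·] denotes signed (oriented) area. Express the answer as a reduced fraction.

[ZFX]:[HTX] = 4

Choose coordinates H = (0, 0), T = (1, 0), X = (0, 1), Z = (-1, -3).
1. W is the intersection of line XH and line TZ ⇒ W = (0, -3/2)
2. F is where the line through H parallel to XT meets line TW ⇒ F = (3/5, -3/5)
2·[ZFX] = 4, 2·[HTX] = 1
[ZFX]:[HTX] = 4:1 = 4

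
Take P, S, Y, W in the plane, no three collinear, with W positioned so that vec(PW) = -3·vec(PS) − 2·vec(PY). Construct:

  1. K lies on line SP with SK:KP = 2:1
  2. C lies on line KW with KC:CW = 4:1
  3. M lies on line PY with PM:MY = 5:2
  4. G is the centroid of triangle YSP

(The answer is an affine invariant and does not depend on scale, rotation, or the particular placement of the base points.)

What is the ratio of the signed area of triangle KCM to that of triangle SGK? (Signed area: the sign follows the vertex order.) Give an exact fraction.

[KCM]:[SGK] = -384/35

Choose coordinates P = (0, 0), S = (1, 0), Y = (0, 1), W = (-3, -2).
1. K lies on line SP with SK:KP = 2:1 ⇒ K = (1/3, 0)
2. C lies on line KW with KC:CW = 4:1 ⇒ C = (-7/3, -8/5)
3. M lies on line PY with PM:MY = 5:2 ⇒ M = (0, 5/7)
4. G is the centroid of triangle YSP ⇒ G = (1/3, 1/3)
2·[KCM] = -256/105, 2·[SGK] = 2/9
[KCM]:[SGK] = -256/105:2/9 = -384/35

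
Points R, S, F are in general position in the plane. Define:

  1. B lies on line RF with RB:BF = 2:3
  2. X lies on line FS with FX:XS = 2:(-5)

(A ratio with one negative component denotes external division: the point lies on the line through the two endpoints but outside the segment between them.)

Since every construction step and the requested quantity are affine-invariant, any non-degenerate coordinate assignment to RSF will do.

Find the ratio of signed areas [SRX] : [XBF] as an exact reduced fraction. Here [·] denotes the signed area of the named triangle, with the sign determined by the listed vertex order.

[SRX]:[XBF] = -25/6

Set R = (0, 0), S = (1, 0), F = (0, 1); any affine frame gives the same invariant.
1. B lies on line RF with RB:BF = 2:3 ⇒ B = (0, 2/5)
2. X lies on line FS with FX:XS = 2:(-5) ⇒ X = (-2/3, 5/3)
2·[SRX] = -5/3, 2·[XBF] = 2/5
[SRX]:[XBF] = -5/3:2/5 = -25/6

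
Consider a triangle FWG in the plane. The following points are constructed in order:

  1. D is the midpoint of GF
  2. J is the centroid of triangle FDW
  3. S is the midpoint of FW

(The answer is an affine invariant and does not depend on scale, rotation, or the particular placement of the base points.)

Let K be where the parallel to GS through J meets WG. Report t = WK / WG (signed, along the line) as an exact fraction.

Set F = (0, 0), W = (1, 0), G = (0, 1); any affine frame gives the same invariant.
1. D is the midpoint of GF ⇒ D = (0, 1/2)
2. J is the centroid of triangle FDW ⇒ J = (1/3, 1/6)
3. S is the midpoint of FW ⇒ S = (1/2, 0)
through J parallel to GS: direction (1/2, -1); meets WG at K = (-1/6, 7/6)
K = W + t·(G−W) with t = 7/6

t = 7/6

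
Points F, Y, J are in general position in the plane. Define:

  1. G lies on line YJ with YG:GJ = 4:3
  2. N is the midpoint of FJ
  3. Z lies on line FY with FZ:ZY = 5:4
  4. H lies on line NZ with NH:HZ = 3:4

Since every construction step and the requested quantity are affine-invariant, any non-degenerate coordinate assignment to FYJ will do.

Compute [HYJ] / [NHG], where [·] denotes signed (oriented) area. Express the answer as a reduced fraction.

Assign F = (0, 0), Y = (1, 0), J = (0, 1) — the answer is frame-independent, so this choice is without loss of generality.
1. G lies on line YJ with YG:GJ = 4:3 ⇒ G = (3/7, 4/7)
2. N is the midpoint of FJ ⇒ N = (0, 1/2)
3. Z lies on line FY with FZ:ZY = 5:4 ⇒ Z = (5/9, 0)
4. H lies on line NZ with NH:HZ = 3:4 ⇒ H = (5/21, 2/7)
2·[HYJ] = 10/21, 2·[NHG] = 16/147
[HYJ]:[NHG] = 10/21:16/147 = 35/8

[HYJ]:[NHG] = 35/8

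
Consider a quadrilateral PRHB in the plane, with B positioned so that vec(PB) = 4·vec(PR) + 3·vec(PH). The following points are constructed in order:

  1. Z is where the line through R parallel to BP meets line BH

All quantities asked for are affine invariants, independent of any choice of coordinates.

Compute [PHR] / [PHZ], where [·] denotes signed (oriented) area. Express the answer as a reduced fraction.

[PHR]:[PHZ] = 1/7

Work in coordinates with P = (0, 0), R = (1, 0), H = (0, 1), B = (4, 3).
1. Z is where the line through R parallel to BP meets line BH ⇒ Z = (7, 9/2)
2·[PHR] = -1, 2·[PHZ] = -7
[PHR]:[PHZ] = -1:-7 = 1/7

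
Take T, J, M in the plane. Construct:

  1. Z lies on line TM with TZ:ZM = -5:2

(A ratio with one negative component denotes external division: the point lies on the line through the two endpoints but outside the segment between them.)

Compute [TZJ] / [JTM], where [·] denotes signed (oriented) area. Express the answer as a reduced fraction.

[TZJ]:[JTM] = 5/3

Assign T = (0, 0), J = (1, 0), M = (0, 1) — the answer is frame-independent, so this choice is without loss of generality.
1. Z lies on line TM with TZ:ZM = -5:2 ⇒ Z = (0, 5/3)
2·[TZJ] = -5/3, 2·[JTM] = -1
[TZJ]:[JTM] = -5/3:-1 = 5/3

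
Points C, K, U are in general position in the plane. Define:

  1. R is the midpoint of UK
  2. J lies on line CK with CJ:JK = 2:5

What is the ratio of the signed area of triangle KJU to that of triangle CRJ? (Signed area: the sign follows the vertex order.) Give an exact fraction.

[KJU]:[CRJ] = 5

Set C = (0, 0), K = (1, 0), U = (0, 1); any affine frame gives the same invariant.
1. R is the midpoint of UK ⇒ R = (1/2, 1/2)
2. J lies on line CK with CJ:JK = 2:5 ⇒ J = (2/7, 0)
2·[KJU] = -5/7, 2·[CRJ] = -1/7
[KJU]:[CRJ] = -5/7:-1/7 = 5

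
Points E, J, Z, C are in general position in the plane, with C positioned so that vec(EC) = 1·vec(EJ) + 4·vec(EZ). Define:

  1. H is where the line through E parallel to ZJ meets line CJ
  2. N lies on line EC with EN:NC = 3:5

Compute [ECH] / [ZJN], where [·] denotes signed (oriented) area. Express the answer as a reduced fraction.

Set E = (0, 0), J = (1, 0), Z = (0, 1), C = (1, 4); any affine frame gives the same invariant.
1. H is where the line through E parallel to ZJ meets line CJ ⇒ H = (1, -1)
2. N lies on line EC with EN:NC = 3:5 ⇒ N = (3/8, 3/2)
2·[ECH] = -5, 2·[ZJN] = 7/8
[ECH]:[ZJN] = -5:7/8 = -40/7

[ECH]:[ZJN] = -40/7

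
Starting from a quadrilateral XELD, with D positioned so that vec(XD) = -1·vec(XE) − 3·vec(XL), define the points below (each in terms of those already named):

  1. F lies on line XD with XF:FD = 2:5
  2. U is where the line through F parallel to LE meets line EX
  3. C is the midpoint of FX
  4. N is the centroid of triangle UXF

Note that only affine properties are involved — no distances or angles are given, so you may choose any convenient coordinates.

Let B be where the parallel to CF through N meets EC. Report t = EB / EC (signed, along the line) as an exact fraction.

Work in coordinates with X = (0, 0), E = (1, 0), L = (0, 1), D = (-1, -3).
1. F lies on line XD with XF:FD = 2:5 ⇒ F = (-2/7, -6/7)
2. U is where the line through F parallel to LE meets line EX ⇒ U = (-8/7, 0)
3. C is the midpoint of FX ⇒ C = (-1/7, -3/7)
4. N is the centroid of triangle UXF ⇒ N = (-10/21, -2/7)
through N parallel to CF: direction (-1/7, -3/7); meets EC at B = (-85/147, -29/49)
B = E + t·(C−E) with t = 29/21

t = 29/21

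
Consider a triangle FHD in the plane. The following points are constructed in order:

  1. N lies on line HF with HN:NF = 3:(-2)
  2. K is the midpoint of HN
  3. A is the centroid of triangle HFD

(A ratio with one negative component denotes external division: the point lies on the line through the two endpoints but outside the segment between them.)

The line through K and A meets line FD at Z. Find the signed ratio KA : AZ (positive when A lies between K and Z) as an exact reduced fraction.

Choose coordinates F = (0, 0), H = (1, 0), D = (0, 1).
1. N lies on line HF with HN:NF = 3:(-2) ⇒ N = (-2, 0)
2. K is the midpoint of HN ⇒ K = (-1/2, 0)
3. A is the centroid of triangle HFD ⇒ A = (1/3, 1/3)
line KA meets FD at Z = (0, 1/5)
A = K + t·(Z−K) with t = 5/3, so KA:AZ = 5/3:-2/3

KA:AZ = -5/2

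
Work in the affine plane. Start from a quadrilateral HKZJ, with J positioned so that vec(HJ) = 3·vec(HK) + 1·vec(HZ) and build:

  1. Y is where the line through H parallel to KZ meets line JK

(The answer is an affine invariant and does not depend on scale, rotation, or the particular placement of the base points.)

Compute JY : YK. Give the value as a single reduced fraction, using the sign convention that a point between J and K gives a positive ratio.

Work in coordinates with H = (0, 0), K = (1, 0), Z = (0, 1), J = (3, 1).
1. Y is where the line through H parallel to KZ meets line JK ⇒ Y = (1/3, -1/3)
Y = J + t·(K−J) with t = 4/3, so JY:YK = t:(1−t) = 4/3:-1/3

JY:YK = -4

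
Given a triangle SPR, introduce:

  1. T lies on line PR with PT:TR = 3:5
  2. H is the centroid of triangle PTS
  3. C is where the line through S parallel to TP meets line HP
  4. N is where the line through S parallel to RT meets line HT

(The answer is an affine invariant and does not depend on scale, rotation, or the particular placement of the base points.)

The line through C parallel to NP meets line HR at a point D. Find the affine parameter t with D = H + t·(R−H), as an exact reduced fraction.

Assign S = (0, 0), P = (1, 0), R = (0, 1) — the answer is frame-independent, so this choice is without loss of generality.
1. T lies on line PR with PT:TR = 3:5 ⇒ T = (5/8, 3/8)
2. H is the centroid of triangle PTS ⇒ H = (13/24, 1/8)
3. C is where the line through S parallel to TP meets line HP ⇒ C = (-3/8, 3/8)
4. N is where the line through S parallel to RT meets line HT ⇒ N = (3/8, -3/8)
through C parallel to NP: direction (5/8, 3/8); meets HR at D = (13/72, 17/24)
D = H + t·(R−H) with t = 2/3

t = 2/3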